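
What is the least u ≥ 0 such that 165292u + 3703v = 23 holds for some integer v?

gcd(165292, 3703) = 1 (Euclid: 165292 = 44·3703 + 2360; 3703 = 1·2360 + 1343; 2360 = 1·1343 + 1017; 1343 = 1·1017 + 326; 1017 = 3·326 + 39; 326 = 8·39 + 14; 39 = 2·14 + 11; 14 = 1·11 + 3; 11 = 3·3 + 2; 3 = 1·2 + 1; 2 = 2·1 + 0), and 1 | 23.
Extended Euclid: 165292·(-1329) + 3703·(59323) = 1. Scale by 23: u₀ = -30567.
General solution u = u₀ + 3703t; reducing mod 3703 gives u = 2760 (and v = -123199).

2760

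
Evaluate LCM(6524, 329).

306628

6524 = 2² · 7 · 233; 329 = 7 · 47
max exponents: 2² · 7 · 47 · 233 = 306628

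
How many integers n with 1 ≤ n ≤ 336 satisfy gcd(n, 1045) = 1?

232

Prime factors of 1045: 5, 11, 19. Count integers ≤ 336 divisible by none of them.
By inclusion–exclusion: 336 − ⌊336/5⌋ − ⌊336/11⌋ − ⌊336/19⌋ + ⌊336/55⌋ + ⌊336/95⌋ + ⌊336/209⌋ − ⌊336/1045⌋ = 232.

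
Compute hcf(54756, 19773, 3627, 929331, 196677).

gcd(54756, 19773): 54756 = 2·19773 + 15210; 19773 = 1·15210 + 4563; 15210 = 3·4563 + 1521; 4563 = 3·1521 + 0 → 1521
gcd(1521, 3627): 3627 = 2·1521 + 585; 1521 = 2·585 + 351; 585 = 1·351 + 234; 351 = 1·234 + 117; 234 = 2·117 + 0 → 117
gcd(117, 929331): 929331 = 7943·117 + 0 → 117
gcd(117, 196677): 196677 = 1681·117 + 0 → 117

117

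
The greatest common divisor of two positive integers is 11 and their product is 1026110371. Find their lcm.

93282761

Since gcd(p,q)·lcm(p,q) = pq, lcm = 1026110371/11 = 93282761.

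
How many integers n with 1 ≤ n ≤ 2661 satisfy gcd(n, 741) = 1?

1551

Prime factors of 741: 3, 13, 19. Count integers ≤ 2661 divisible by none of them.
By inclusion–exclusion: 2661 − ⌊2661/3⌋ − ⌊2661/13⌋ − ⌊2661/19⌋ + ⌊2661/39⌋ + ⌊2661/57⌋ + ⌊2661/247⌋ − ⌊2661/741⌋ = 1551.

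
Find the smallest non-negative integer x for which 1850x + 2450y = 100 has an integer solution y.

8

gcd(1850, 2450) = 50 (Euclid: 2450 = 1·1850 + 600; 1850 = 3·600 + 50; 600 = 12·50 + 0), and 50 | 100.
Extended Euclid: 1850·(4) + 2450·(-3) = 50. Scale by 2: x₀ = 8.
General solution x = x₀ + 49t; reducing mod 49 gives x = 8 (and y = -6).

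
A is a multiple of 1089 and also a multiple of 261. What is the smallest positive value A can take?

1089 = 3² · 11²; 261 = 3² · 29
max exponents: 3² · 11² · 29 = 31581

31581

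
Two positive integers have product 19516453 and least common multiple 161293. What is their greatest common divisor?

121

From gcd × lcm = uv: gcd = 19516453 / 161293 = 121.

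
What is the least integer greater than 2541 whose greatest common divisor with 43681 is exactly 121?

2662

Multiples of 121 above 2541: 121·22, 121·23, … . Need the cofactor coprime to 43681/121 = 361.
Checking s = 22, 23, … the first with gcd(s, 361) = 1 is s = 22, giving 2662.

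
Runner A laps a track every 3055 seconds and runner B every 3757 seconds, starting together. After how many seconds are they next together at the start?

882895

3055 = 5 · 13 · 47; 3757 = 13 · 17²
max exponents: 5 · 13 · 17² · 47 = 882895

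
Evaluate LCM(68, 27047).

108188

68 = 2² · 17; 27047 = 17 · 37 · 43
max exponents: 2² · 17 · 37 · 43 = 108188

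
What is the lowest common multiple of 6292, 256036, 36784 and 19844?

6292 = 2² · 11² · 13; 256036 = 2² · 11² · 23²; 36784 = 2⁴ · 11² · 19; 19844 = 2² · 11² · 41
lcm takes max exponent of each prime: 2⁴ · 11² · 13 · 19 · 23² · 41 = 10371506288

10371506288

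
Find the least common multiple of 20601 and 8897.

gcd first: 20601 = 2·8897 + 2807; 8897 = 3·2807 + 476; 2807 = 5·476 + 427; 476 = 1·427 + 49; 427 = 8·49 + 35; 49 = 1·35 + 14; 35 = 2·14 + 7; 14 = 2·7 + 0 → gcd = 7
lcm = 20601·8897/gcd = 183287097/7 = 26183871

26183871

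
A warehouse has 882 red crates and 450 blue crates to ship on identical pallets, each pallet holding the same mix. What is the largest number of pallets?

18

882 = 2 · 3² · 7²
450 = 2 · 3² · 5²
Common: 2 · 3² = 18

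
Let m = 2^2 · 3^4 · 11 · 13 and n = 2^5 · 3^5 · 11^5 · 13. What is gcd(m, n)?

46332

min exponent per shared prime: 2^2 · 3^4 · 11 · 13 = 46332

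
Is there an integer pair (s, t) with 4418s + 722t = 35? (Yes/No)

No

By Bézout, 4418s + 722t = 35 has integer solutions iff gcd(4418, 722) | 35.
Euclid: 4418 = 6·722 + 86; 722 = 8·86 + 34; 86 = 2·34 + 18; 34 = 1·18 + 16; 18 = 1·16 + 2; 16 = 8·2 + 0. gcd = 2; 35 mod 2 = 1. No.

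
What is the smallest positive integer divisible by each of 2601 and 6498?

2601 = 3² · 17²; 6498 = 2 · 3² · 19²
max exponents: 2 · 3² · 17² · 19² = 1877922

1877922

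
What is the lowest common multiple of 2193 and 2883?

2107473

gcd first: 2883 = 1·2193 + 690; 2193 = 3·690 + 123; 690 = 5·123 + 75; 123 = 1·75 + 48; 75 = 1·48 + 27; 48 = 1·27 + 21; 27 = 1·21 + 6; 21 = 3·6 + 3; 6 = 2·3 + 0 → gcd = 3
lcm = 2193·2883/gcd = 6322419/3 = 2107473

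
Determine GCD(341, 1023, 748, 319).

gcd(341, 1023): 1023 = 3·341 + 0 → 341
gcd(341, 748): 748 = 2·341 + 66; 341 = 5·66 + 11; 66 = 6·11 + 0 → 11
gcd(11, 319): 319 = 29·11 + 0 → 11

11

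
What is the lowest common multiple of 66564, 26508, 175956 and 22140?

30836467595340

66564 = 2² · 3² · 43²; 26508 = 2² · 3 · 47²; 175956 = 2² · 3 · 11 · 31 · 43; 22140 = 2² · 3³ · 5 · 41
lcm takes max exponent of each prime: 2² · 3³ · 5 · 11 · 31 · 41 · 43² · 47² = 30836467595340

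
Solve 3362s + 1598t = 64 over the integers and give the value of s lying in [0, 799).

Reduce mod 1598: 3362s ≡ 64 (mod 1598). With g = gcd(3362, 1598) = 2 dividing 64, divide through: 1681s ≡ 32 (mod 799).
Since gcd(1681, 799) = 1, s ≡ 32·(1681)⁻¹ ≡ 732 (mod 799). Smallest non-negative: 732.

732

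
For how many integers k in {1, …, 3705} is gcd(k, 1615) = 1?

Prime factors of 1615: 5, 17, 19. Count integers ≤ 3705 divisible by none of them.
By inclusion–exclusion: 3705 − ⌊3705/5⌋ − ⌊3705/17⌋ − ⌊3705/19⌋ + ⌊3705/85⌋ + ⌊3705/95⌋ + ⌊3705/323⌋ − ⌊3705/1615⌋ = 2643.

2643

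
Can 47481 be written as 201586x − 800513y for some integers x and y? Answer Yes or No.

Yes

By Bézout, 201586x − 800513y = 47481 has integer solutions iff gcd(201586, 800513) | 47481.
Euclid: 800513 = 3·201586 + 195755; 201586 = 1·195755 + 5831; 195755 = 33·5831 + 3332; 5831 = 1·3332 + 2499; 3332 = 1·2499 + 833; 2499 = 3·833 + 0. gcd = 833; 47481 mod 833 = 0. Yes.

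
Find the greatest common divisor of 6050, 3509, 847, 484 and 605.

121

6050 = 2 · 5² · 11²; 3509 = 11² · 29; 847 = 7 · 11²; 484 = 2² · 11²; 605 = 5 · 11²
gcd takes min exponent of each prime: 11² = 121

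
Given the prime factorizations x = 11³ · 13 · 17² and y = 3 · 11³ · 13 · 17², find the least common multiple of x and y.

15001701

max exponent per prime: 3 · 11³ · 13 · 17² = 15001701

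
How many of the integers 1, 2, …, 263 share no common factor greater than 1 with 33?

160

Prime factors of 33: 3, 11. Count integers ≤ 263 divisible by none of them.
By inclusion–exclusion: 263 − ⌊263/3⌋ − ⌊263/11⌋ + ⌊263/33⌋ = 160.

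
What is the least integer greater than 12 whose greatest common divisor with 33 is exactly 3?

gcd(a, 33) = 3 forces 3 | a; write a = 3s. Then gcd(3s, 3·11) = 3·gcd(s, 11), so need gcd(s, 11) = 1.
3s > 12 gives s ≥ 5. The least s ≥ 5 coprime to 11 is 5, so a = 3·5 = 15.

15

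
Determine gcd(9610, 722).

2

9610 = 2 · 5 · 31²
722 = 2 · 19²
Common: 2 = 2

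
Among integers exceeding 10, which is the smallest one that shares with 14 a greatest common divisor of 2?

gcd(m, 14) = 2 forces 2 | m; write m = 2s. Then gcd(2s, 2·7) = 2·gcd(s, 7), so need gcd(s, 7) = 1.
2s > 10 gives s ≥ 6. The least s ≥ 6 coprime to 7 is 6, so m = 2·6 = 12.

12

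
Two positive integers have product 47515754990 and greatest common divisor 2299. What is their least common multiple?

20668010

gcd·lcm = product, so lcm = 47515754990/2299 = 20668010.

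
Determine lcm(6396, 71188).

gcd first: 71188 = 11·6396 + 832; 6396 = 7·832 + 572; 832 = 1·572 + 260; 572 = 2·260 + 52; 260 = 5·52 + 0 → gcd = 52
lcm = 6396·71188/gcd = 455318448/52 = 8756124

8756124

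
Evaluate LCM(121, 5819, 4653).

lcm(121, 5819) = 121·5819/gcd = 704099/11 = 64009
lcm(64009, 4653) = 64009·4653/gcd = 297833877/11 = 27075807

27075807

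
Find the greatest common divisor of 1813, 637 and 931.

1813 = 7² · 37; 637 = 7² · 13; 931 = 7² · 19
gcd takes min exponent of each prime: 7² = 49

49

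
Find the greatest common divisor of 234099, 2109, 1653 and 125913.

57

234099 = 3² · 19 · 37²; 2109 = 3 · 19 · 37; 1653 = 3 · 19 · 29; 125913 = 3 · 19 · 47²
gcd takes min exponent of each prime: 3 · 19 = 57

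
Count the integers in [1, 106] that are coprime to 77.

83

77 = 7·11. Inclusion–exclusion on these primes:
106 − ⌊106/7⌋ − ⌊106/11⌋ + ⌊106/77⌋ = 83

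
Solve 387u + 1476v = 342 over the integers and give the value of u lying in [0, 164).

Euclid: 1476 = 3·387 + 315; 387 = 1·315 + 72; 315 = 4·72 + 27; 72 = 2·27 + 18; 27 = 1·18 + 9; 18 = 2·9 + 0 → gcd = 9; 342 = 9·38.
Back-substitution yields 387·(-61) + 1476·(16) = 9, so one solution is u = -61·38 = -2318, v = 16·38 = 608.
Solutions in u differ by 1476/9 = 164; the one in [0, 164) is -2318 mod 164 = 142.

142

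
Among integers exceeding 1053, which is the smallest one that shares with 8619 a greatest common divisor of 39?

1092

8619 = 39·221. Any m with gcd(m, 8619) = 39 is a multiple of 39, say 39s, with s coprime to 221.
Need s > 1053/39, so s ≥ 28. First s ≥ 28 with gcd(s, 221) = 1 is s = 28. Thus m = 39·28 = 1092.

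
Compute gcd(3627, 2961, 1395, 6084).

3627 = 3² · 13 · 31; 2961 = 3² · 7 · 47; 1395 = 3² · 5 · 31; 6084 = 2² · 3² · 13²
gcd takes min exponent of each prime: 3² = 9

9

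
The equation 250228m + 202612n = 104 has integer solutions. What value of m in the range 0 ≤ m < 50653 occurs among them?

Euclid: 250228 = 1·202612 + 47616; 202612 = 4·47616 + 12148; 47616 = 3·12148 + 11172; 12148 = 1·11172 + 976; 11172 = 11·976 + 436; 976 = 2·436 + 104; 436 = 4·104 + 20; 104 = 5·20 + 4; 20 = 5·4 + 0 → gcd = 4; 104 = 4·26.
Back-substitution yields 250228·(-9757) + 202612·(12050) = 4, so one solution is m = -9757·26 = -253682, n = 12050·26 = 313300.
Solutions in m differ by 202612/4 = 50653; the one in [0, 50653) is -253682 mod 50653 = 50236.

50236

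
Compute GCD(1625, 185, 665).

gcd(1625, 185): 1625 = 8·185 + 145; 185 = 1·145 + 40; 145 = 3·40 + 25; 40 = 1·25 + 15; 25 = 1·15 + 10; 15 = 1·10 + 5; 10 = 2·5 + 0 → 5
gcd(5, 665): 665 = 133·5 + 0 → 5

5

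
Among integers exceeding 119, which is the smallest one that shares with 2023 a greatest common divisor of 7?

126

2023 = 7·289. Any m with gcd(m, 2023) = 7 is a multiple of 7, say 7s, with s coprime to 289.
Need s > 119/7, so s ≥ 18. First s ≥ 18 with gcd(s, 289) = 1 is s = 18. Thus m = 7·18 = 126.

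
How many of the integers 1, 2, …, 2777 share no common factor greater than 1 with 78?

78 = 2·3·13. Inclusion–exclusion on these primes:
2777 − ⌊2777/2⌋ − ⌊2777/3⌋ − ⌊2777/13⌋ + ⌊2777/6⌋ + ⌊2777/26⌋ + ⌊2777/39⌋ − ⌊2777/78⌋ = 855

855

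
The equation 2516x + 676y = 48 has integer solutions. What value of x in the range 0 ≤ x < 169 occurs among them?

Reduce mod 676: 2516x ≡ 48 (mod 676). With g = gcd(2516, 676) = 4 dividing 48, divide through: 629x ≡ 12 (mod 169).
Since gcd(629, 169) = 1, x ≡ 12·(629)⁻¹ ≡ 122 (mod 169). Smallest non-negative: 122.

122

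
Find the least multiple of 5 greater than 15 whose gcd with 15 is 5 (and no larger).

15 = 5·3. Any t with gcd(t, 15) = 5 is a multiple of 5, say 5s, with s coprime to 3.
Need s > 15/5, so s ≥ 4. First s ≥ 4 with gcd(s, 3) = 1 is s = 4. Thus t = 5·4 = 20.

20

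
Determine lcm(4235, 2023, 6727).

lcm(4235, 2023) = 4235·2023/gcd = 8567405/7 = 1223915
lcm(1223915, 6727) = 1223915·6727/gcd = 8233276205/7 = 1176182315

1176182315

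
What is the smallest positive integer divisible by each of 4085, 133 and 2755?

4085 = 5 · 19 · 43; 133 = 7 · 19; 2755 = 5 · 19 · 29
lcm takes max exponent of each prime: 5 · 7 · 19 · 29 · 43 = 829255

829255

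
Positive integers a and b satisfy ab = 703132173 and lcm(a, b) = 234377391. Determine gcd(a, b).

3

From gcd × lcm = ab: gcd = 703132173 / 234377391 = 3.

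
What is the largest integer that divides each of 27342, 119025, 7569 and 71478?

27342 = 2 · 3² · 7² · 31; 119025 = 3² · 5² · 23²; 7569 = 3² · 29²; 71478 = 2 · 3² · 11 · 19²
gcd takes min exponent of each prime: 3² = 9

9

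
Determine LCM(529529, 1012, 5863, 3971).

31350234916

lcm(529529, 1012) = 529529·1012/gcd = 535883348/253 = 2118116
lcm(2118116, 5863) = 2118116·5863/gcd = 12418514108/143 = 86842756
lcm(86842756, 3971) = 86842756·3971/gcd = 344852584076/11 = 31350234916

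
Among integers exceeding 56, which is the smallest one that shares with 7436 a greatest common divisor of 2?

Multiples of 2 above 56: 2·29, 2·30, … . Need the cofactor coprime to 7436/2 = 3718.
Checking s = 29, 30, … the first with gcd(s, 3718) = 1 is s = 29, giving 58.

58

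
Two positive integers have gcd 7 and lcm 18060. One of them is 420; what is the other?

Using mn = gcd(m,n)·lcm(m,n) = 7·18060 = 126420, we get n = 126420/420 = 301.

301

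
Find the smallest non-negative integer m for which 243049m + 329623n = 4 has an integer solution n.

138567

Reduce mod 329623: 243049m ≡ 4 (mod 329623). With g = gcd(243049, 329623) = 1 dividing 4, divide through: 243049m ≡ 4 (mod 329623).
Since gcd(243049, 329623) = 1, m ≡ 4·(243049)⁻¹ ≡ 138567 (mod 329623). Smallest non-negative: 138567.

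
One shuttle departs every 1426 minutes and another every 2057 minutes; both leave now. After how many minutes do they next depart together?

2933282

1426 = 2 · 23 · 31; 2057 = 11² · 17
max exponents: 2 · 11² · 17 · 23 · 31 = 2933282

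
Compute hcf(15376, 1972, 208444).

4

15376 = 2⁴ · 31²; 1972 = 2² · 17 · 29; 208444 = 2² · 31 · 41²
gcd takes min exponent of each prime: 2² = 4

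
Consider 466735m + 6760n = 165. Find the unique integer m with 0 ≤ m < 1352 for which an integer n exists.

gcd(466735, 6760) = 5 (Euclid: 466735 = 69·6760 + 295; 6760 = 22·295 + 270; 295 = 1·270 + 25; 270 = 10·25 + 20; 25 = 1·20 + 5; 20 = 4·5 + 0), and 5 | 165.
Extended Euclid: 466735·(275) + 6760·(-18987) = 5. Scale by 33: m₀ = 9075.
General solution m = m₀ + 1352t; reducing mod 1352 gives m = 963 (and n = -66489).

963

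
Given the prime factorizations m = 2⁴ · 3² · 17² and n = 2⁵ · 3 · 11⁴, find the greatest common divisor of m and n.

min exponent per shared prime: 2⁴ · 3 = 48

48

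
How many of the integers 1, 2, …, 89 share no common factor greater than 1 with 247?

247 = 13·19. Inclusion–exclusion on these primes:
89 − ⌊89/13⌋ − ⌊89/19⌋ + ⌊89/247⌋ = 79

79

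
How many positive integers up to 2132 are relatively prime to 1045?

Prime factors of 1045: 5, 11, 19. Count integers ≤ 2132 divisible by none of them.
By inclusion–exclusion: 2132 − ⌊2132/5⌋ − ⌊2132/11⌋ − ⌊2132/19⌋ + ⌊2132/55⌋ + ⌊2132/95⌋ + ⌊2132/209⌋ − ⌊2132/1045⌋ = 1469.

1469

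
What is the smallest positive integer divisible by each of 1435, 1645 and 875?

1686125

1435 = 5 · 7 · 41; 1645 = 5 · 7 · 47; 875 = 5³ · 7
lcm takes max exponent of each prime: 5³ · 7 · 41 · 47 = 1686125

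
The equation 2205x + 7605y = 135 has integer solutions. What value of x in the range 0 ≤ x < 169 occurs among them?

38

gcd(2205, 7605) = 45 (Euclid: 7605 = 3·2205 + 990; 2205 = 2·990 + 225; 990 = 4·225 + 90; 225 = 2·90 + 45; 90 = 2·45 + 0), and 45 | 135.
Extended Euclid: 2205·(69) + 7605·(-20) = 45. Scale by 3: x₀ = 207.
General solution x = x₀ + 169t; reducing mod 169 gives x = 38 (and y = -11).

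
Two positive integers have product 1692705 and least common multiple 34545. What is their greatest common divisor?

49

gcd·lcm = product, so gcd = 1692705/34545 = 49.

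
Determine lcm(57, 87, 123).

67773

lcm(57, 87) = 57·87/gcd = 4959/3 = 1653
lcm(1653, 123) = 1653·123/gcd = 203319/3 = 67773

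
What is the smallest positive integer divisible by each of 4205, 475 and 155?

12383725

4205 = 5 · 29²; 475 = 5² · 19; 155 = 5 · 31
lcm takes max exponent of each prime: 5² · 19 · 29² · 31 = 12383725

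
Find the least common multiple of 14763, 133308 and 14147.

lcm(14763, 133308) = 14763·133308/gcd = 1968026004/21 = 93715524
lcm(93715524, 14147) = 93715524·14147/gcd = 1325793518028/7 = 189399074004

189399074004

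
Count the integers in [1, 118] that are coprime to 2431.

93

2431 = 11·13·17. Inclusion–exclusion on these primes:
118 − ⌊118/11⌋ − ⌊118/13⌋ − ⌊118/17⌋ + ⌊118/143⌋ + ⌊118/187⌋ + ⌊118/221⌋ − ⌊118/2431⌋ = 93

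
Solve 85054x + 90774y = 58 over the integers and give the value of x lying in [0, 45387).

10585

Euclid: 90774 = 1·85054 + 5720; 85054 = 14·5720 + 4974; 5720 = 1·4974 + 746; 4974 = 6·746 + 498; 746 = 1·498 + 248; 498 = 2·248 + 2; 248 = 124·2 + 0 → gcd = 2; 58 = 2·29.
Back-substitution yields 85054·(365) + 90774·(-342) = 2, so one solution is x = 365·29 = 10585, y = -342·29 = -9918.
Solutions in x differ by 90774/2 = 45387; the one in [0, 45387) is 10585 mod 45387 = 10585.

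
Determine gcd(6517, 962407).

19

Euclid: 962407 = 147·6517 + 4408; 6517 = 1·4408 + 2109; 4408 = 2·2109 + 190; 2109 = 11·190 + 19; 190 = 10·19 + 0. Last nonzero remainder: 19.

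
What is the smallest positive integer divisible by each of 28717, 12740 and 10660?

1153849060

lcm(28717, 12740) = 28717·12740/gcd = 365854580/13 = 28142660
lcm(28142660, 10660) = 28142660·10660/gcd = 300000755600/260 = 1153849060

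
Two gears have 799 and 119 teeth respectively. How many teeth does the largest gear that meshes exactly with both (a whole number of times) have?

17

799 = 17 · 47
119 = 7 · 17
Common: 17 = 17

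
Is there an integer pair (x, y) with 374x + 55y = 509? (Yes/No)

gcd(374, 55): 374 = 6·55 + 44; 55 = 1·44 + 11; 44 = 4·11 + 0 → 11
11 does not divide 509, so a solution does not exist.

No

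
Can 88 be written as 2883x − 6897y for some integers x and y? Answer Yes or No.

No

gcd(2883, 6897): 6897 = 2·2883 + 1131; 2883 = 2·1131 + 621; 1131 = 1·621 + 510; 621 = 1·510 + 111; 510 = 4·111 + 66; 111 = 1·66 + 45; 66 = 1·45 + 21; 45 = 2·21 + 3; 21 = 7·3 + 0 → 3
3 does not divide 88, so a solution does not exist.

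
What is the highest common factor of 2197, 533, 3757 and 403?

gcd(2197, 533): 2197 = 4·533 + 65; 533 = 8·65 + 13; 65 = 5·13 + 0 → 13
gcd(13, 3757): 3757 = 289·13 + 0 → 13
gcd(13, 403): 403 = 31·13 + 0 → 13

13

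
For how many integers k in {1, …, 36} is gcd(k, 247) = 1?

Prime factors of 247: 13, 19. Count integers ≤ 36 divisible by none of them.
By inclusion–exclusion: 36 − ⌊36/13⌋ − ⌊36/19⌋ + ⌊36/247⌋ = 33.

33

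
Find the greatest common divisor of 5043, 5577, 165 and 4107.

gcd(5043, 5577): 5577 = 1·5043 + 534; 5043 = 9·534 + 237; 534 = 2·237 + 60; 237 = 3·60 + 57; 60 = 1·57 + 3; 57 = 19·3 + 0 → 3
gcd(3, 165): 165 = 55·3 + 0 → 3
gcd(3, 4107): 4107 = 1369·3 + 0 → 3

3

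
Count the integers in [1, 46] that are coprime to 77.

36

Prime factors of 77: 7, 11. Count integers ≤ 46 divisible by none of them.
By inclusion–exclusion: 46 − ⌊46/7⌋ − ⌊46/11⌋ + ⌊46/77⌋ = 36.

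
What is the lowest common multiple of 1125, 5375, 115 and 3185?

1125 = 3² · 5³; 5375 = 5³ · 43; 115 = 5 · 23; 3185 = 5 · 7² · 13
lcm takes max exponent of each prime: 3² · 5³ · 7² · 13 · 23 · 43 = 708742125

708742125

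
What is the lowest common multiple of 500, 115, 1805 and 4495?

3732198500

500 = 2² · 5³; 115 = 5 · 23; 1805 = 5 · 19²; 4495 = 5 · 29 · 31
lcm takes max exponent of each prime: 2² · 5³ · 19² · 23 · 29 · 31 = 3732198500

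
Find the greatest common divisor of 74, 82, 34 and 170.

74 = 2 · 37; 82 = 2 · 41; 34 = 2 · 17; 170 = 2 · 5 · 17
gcd takes min exponent of each prime: 2 = 2

2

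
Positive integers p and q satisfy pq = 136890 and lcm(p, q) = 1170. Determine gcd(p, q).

gcd·lcm = product, so gcd = 136890/1170 = 117.

117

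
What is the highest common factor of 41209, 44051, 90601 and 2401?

gcd(41209, 44051): 44051 = 1·41209 + 2842; 41209 = 14·2842 + 1421; 2842 = 2·1421 + 0 → 1421
gcd(1421, 90601): 90601 = 63·1421 + 1078; 1421 = 1·1078 + 343; 1078 = 3·343 + 49; 343 = 7·49 + 0 → 49
gcd(49, 2401): 2401 = 49·49 + 0 → 49

49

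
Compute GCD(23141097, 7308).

63

Euclid: 23141097 = 3166·7308 + 3969; 7308 = 1·3969 + 3339; 3969 = 1·3339 + 630; 3339 = 5·630 + 189; 630 = 3·189 + 63; 189 = 3·63 + 0. Last nonzero remainder: 63.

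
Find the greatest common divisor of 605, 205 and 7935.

5

gcd(605, 205): 605 = 2·205 + 195; 205 = 1·195 + 10; 195 = 19·10 + 5; 10 = 2·5 + 0 → 5
gcd(5, 7935): 7935 = 1587·5 + 0 → 5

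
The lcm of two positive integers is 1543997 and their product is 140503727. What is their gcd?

gcd·lcm = product, so gcd = 140503727/1543997 = 91.

91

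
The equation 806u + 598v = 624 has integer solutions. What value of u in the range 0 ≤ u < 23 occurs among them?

3

gcd(806, 598) = 26 (Euclid: 806 = 1·598 + 208; 598 = 2·208 + 182; 208 = 1·182 + 26; 182 = 7·26 + 0), and 26 | 624.
Extended Euclid: 806·(3) + 598·(-4) = 26. Scale by 24: u₀ = 72.
General solution u = u₀ + 23t; reducing mod 23 gives u = 3 (and v = -3).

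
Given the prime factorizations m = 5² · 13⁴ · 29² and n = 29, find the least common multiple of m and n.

max exponent per prime: 5² · 13⁴ · 29² = 600495025

600495025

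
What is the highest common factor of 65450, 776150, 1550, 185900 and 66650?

gcd(65450, 776150): 776150 = 11·65450 + 56200; 65450 = 1·56200 + 9250; 56200 = 6·9250 + 700; 9250 = 13·700 + 150; 700 = 4·150 + 100; 150 = 1·100 + 50; 100 = 2·50 + 0 → 50
gcd(50, 1550): 1550 = 31·50 + 0 → 50
gcd(50, 185900): 185900 = 3718·50 + 0 → 50
gcd(50, 66650): 66650 = 1333·50 + 0 → 50

50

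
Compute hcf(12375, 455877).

9

Euclid: 455877 = 36·12375 + 10377; 12375 = 1·10377 + 1998; 10377 = 5·1998 + 387; 1998 = 5·387 + 63; 387 = 6·63 + 9; 63 = 7·9 + 0. Last nonzero remainder: 9.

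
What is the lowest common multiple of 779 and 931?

779 = 19 · 41; 931 = 7² · 19
max exponents: 7² · 19 · 41 = 38171

38171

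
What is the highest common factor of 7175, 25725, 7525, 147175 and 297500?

175

7175 = 5² · 7 · 41; 25725 = 3 · 5² · 7³; 7525 = 5² · 7 · 43; 147175 = 5² · 7 · 29²; 297500 = 2² · 5⁴ · 7 · 17
gcd takes min exponent of each prime: 5² · 7 = 175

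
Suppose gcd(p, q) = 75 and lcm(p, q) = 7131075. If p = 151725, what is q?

3525

Using pq = gcd(p,q)·lcm(p,q) = 75·7131075 = 534830625, we get q = 534830625/151725 = 3525.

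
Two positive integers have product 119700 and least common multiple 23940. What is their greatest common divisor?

From gcd × lcm = ab: gcd = 119700 / 23940 = 5.

5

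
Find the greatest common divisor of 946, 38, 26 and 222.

gcd(946, 38): 946 = 24·38 + 34; 38 = 1·34 + 4; 34 = 8·4 + 2; 4 = 2·2 + 0 → 2
gcd(2, 26): 26 = 13·2 + 0 → 2
gcd(2, 222): 222 = 111·2 + 0 → 2

2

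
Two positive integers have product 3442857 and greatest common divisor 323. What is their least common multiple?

Since gcd(u,v)·lcm(u,v) = uv, lcm = 3442857/323 = 10659.

10659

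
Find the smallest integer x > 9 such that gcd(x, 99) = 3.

Multiples of 3 above 9: 3·4, 3·5, … . Need the cofactor coprime to 99/3 = 33.
Checking s = 4, 5, … the first with gcd(s, 33) = 1 is s = 4, giving 12.

12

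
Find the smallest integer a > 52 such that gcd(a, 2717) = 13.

Multiples of 13 above 52: 13·5, 13·6, … . Need the cofactor coprime to 2717/13 = 209.
Checking s = 5, 6, … the first with gcd(s, 209) = 1 is s = 5, giving 65.

65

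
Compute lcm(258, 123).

10578

gcd first: 258 = 2·123 + 12; 123 = 10·12 + 3; 12 = 4·3 + 0 → gcd = 3
lcm = 258·123/gcd = 31734/3 = 10578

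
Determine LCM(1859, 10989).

gcd first: 10989 = 5·1859 + 1694; 1859 = 1·1694 + 165; 1694 = 10·165 + 44; 165 = 3·44 + 33; 44 = 1·33 + 11; 33 = 3·11 + 0 → gcd = 11
lcm = 1859·10989/gcd = 20428551/11 = 1857141

1857141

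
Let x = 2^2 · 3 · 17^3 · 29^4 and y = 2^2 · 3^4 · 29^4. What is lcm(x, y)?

1125858383172

max exponent per prime: 2^2 · 3^4 · 17^3 · 29^4 = 1125858383172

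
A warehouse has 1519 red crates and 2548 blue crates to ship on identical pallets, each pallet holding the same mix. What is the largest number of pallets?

49

1519 = 7² · 31
2548 = 2² · 7² · 13
Common: 7² = 49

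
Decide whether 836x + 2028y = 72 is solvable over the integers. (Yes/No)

Yes

gcd(836, 2028): 2028 = 2·836 + 356; 836 = 2·356 + 124; 356 = 2·124 + 108; 124 = 1·108 + 16; 108 = 6·16 + 12; 16 = 1·12 + 4; 12 = 3·4 + 0 → 4
4 divides 72, so a solution exists.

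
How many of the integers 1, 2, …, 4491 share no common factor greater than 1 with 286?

Prime factors of 286: 2, 11, 13. Count integers ≤ 4491 divisible by none of them.
By inclusion–exclusion: 4491 − ⌊4491/2⌋ − ⌊4491/11⌋ − ⌊4491/13⌋ + ⌊4491/22⌋ + ⌊4491/26⌋ + ⌊4491/143⌋ − ⌊4491/286⌋ = 1885.

1885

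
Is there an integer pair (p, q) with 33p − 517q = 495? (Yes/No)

Yes

By Bézout, 33p − 517q = 495 has integer solutions iff gcd(33, 517) | 495.
Euclid: 517 = 15·33 + 22; 33 = 1·22 + 11; 22 = 2·11 + 0. gcd = 11; 495 mod 11 = 0. Yes.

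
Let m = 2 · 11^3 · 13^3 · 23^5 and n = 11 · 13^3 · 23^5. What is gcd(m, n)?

155547101281

min exponent per shared prime: 11 · 13^3 · 23^5 = 155547101281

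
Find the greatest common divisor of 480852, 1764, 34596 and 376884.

36

gcd(480852, 1764): 480852 = 272·1764 + 1044; 1764 = 1·1044 + 720; 1044 = 1·720 + 324; 720 = 2·324 + 72; 324 = 4·72 + 36; 72 = 2·36 + 0 → 36
gcd(36, 34596): 34596 = 961·36 + 0 → 36
gcd(36, 376884): 376884 = 10469·36 + 0 → 36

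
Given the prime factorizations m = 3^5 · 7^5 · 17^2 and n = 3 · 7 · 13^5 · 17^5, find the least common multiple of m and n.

max exponent per prime: 3^5 · 7^5 · 13^5 · 17^5 = 2153068474951959201

2153068474951959201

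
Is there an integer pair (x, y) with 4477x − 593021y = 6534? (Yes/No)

By Bézout, 4477x − 593021y = 6534 has integer solutions iff gcd(4477, 593021) | 6534.
Euclid: 593021 = 132·4477 + 2057; 4477 = 2·2057 + 363; 2057 = 5·363 + 242; 363 = 1·242 + 121; 242 = 2·121 + 0. gcd = 121; 6534 mod 121 = 0. Yes.

Yes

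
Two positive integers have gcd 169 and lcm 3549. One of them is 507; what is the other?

1183

Using mn = gcd(m,n)·lcm(m,n) = 169·3549 = 599781, we get n = 599781/507 = 1183.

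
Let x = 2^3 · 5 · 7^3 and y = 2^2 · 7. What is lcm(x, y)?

max exponent per prime: 2^3 · 5 · 7^3 = 13720

13720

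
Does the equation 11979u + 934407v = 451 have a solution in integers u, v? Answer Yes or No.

By Bézout, 11979u + 934407v = 451 has integer solutions iff gcd(11979, 934407) | 451.
Euclid: 934407 = 78·11979 + 45; 11979 = 266·45 + 9; 45 = 5·9 + 0. gcd = 9; 451 mod 9 = 1. No.

No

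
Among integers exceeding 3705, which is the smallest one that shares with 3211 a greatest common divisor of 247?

3952

gcd(x, 3211) = 247 forces 247 | x; write x = 247s. Then gcd(247s, 247·13) = 247·gcd(s, 13), so need gcd(s, 13) = 1.
247s > 3705 gives s ≥ 16. The least s ≥ 16 coprime to 13 is 16, so x = 247·16 = 3952.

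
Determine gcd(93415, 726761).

Euclid: 726761 = 7·93415 + 72856; 93415 = 1·72856 + 20559; 72856 = 3·20559 + 11179; 20559 = 1·11179 + 9380; 11179 = 1·9380 + 1799; 9380 = 5·1799 + 385; 1799 = 4·385 + 259; 385 = 1·259 + 126; 259 = 2·126 + 7; 126 = 18·7 + 0. Last nonzero remainder: 7.

7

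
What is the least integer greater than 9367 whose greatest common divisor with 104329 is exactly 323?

104329 = 323·323. Any a with gcd(a, 104329) = 323 is a multiple of 323, say 323s, with s coprime to 323.
Need s > 9367/323, so s ≥ 30. First s ≥ 30 with gcd(s, 323) = 1 is s = 30. Thus a = 323·30 = 9690.

9690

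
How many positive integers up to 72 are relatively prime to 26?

26 = 2·13. Inclusion–exclusion on these primes:
72 − ⌊72/2⌋ − ⌊72/13⌋ + ⌊72/26⌋ = 33

33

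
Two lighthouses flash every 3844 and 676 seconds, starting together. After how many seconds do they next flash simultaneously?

3844 = 2² · 31²; 676 = 2² · 13²
max exponents: 2² · 13² · 31² = 649636

649636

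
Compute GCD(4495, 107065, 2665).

5

gcd(4495, 107065): 107065 = 23·4495 + 3680; 4495 = 1·3680 + 815; 3680 = 4·815 + 420; 815 = 1·420 + 395; 420 = 1·395 + 25; 395 = 15·25 + 20; 25 = 1·20 + 5; 20 = 4·5 + 0 → 5
gcd(5, 2665): 2665 = 533·5 + 0 → 5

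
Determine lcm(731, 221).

9503

gcd first: 731 = 3·221 + 68; 221 = 3·68 + 17; 68 = 4·17 + 0 → gcd = 17
lcm = 731·221/gcd = 161551/17 = 9503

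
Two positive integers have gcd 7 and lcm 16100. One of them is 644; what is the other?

175

u·v = gcd·lcm = 7·16100 = 112700, so v = 112700/644 = 175.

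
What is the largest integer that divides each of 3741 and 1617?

3741 = 3 · 29 · 43
1617 = 3 · 7² · 11
Common: 3 = 3

3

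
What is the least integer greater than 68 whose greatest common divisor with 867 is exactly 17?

85

gcd(k, 867) = 17 forces 17 | k; write k = 17s. Then gcd(17s, 17·51) = 17·gcd(s, 51), so need gcd(s, 51) = 1.
17s > 68 gives s ≥ 5. The least s ≥ 5 coprime to 51 is 5, so k = 17·5 = 85.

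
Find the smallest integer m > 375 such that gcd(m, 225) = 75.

525

gcd(m, 225) = 75 forces 75 | m; write m = 75s. Then gcd(75s, 75·3) = 75·gcd(s, 3), so need gcd(s, 3) = 1.
75s > 375 gives s ≥ 6. The least s ≥ 6 coprime to 3 is 7, so m = 75·7 = 525.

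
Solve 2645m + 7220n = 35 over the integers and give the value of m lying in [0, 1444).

707

Reduce mod 7220: 2645m ≡ 35 (mod 7220). With g = gcd(2645, 7220) = 5 dividing 35, divide through: 529m ≡ 7 (mod 1444).
Since gcd(529, 1444) = 1, m ≡ 7·(529)⁻¹ ≡ 707 (mod 1444). Smallest non-negative: 707.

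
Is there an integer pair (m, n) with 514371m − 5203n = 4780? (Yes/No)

By Bézout, 514371m − 5203n = 4780 has integer solutions iff gcd(514371, 5203) | 4780.
Euclid: 514371 = 98·5203 + 4477; 5203 = 1·4477 + 726; 4477 = 6·726 + 121; 726 = 6·121 + 0. gcd = 121; 4780 mod 121 = 61. No.

No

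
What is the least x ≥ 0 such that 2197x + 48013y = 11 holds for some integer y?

gcd(2197, 48013) = 1 (Euclid: 48013 = 21·2197 + 1876; 2197 = 1·1876 + 321; 1876 = 5·321 + 271; 321 = 1·271 + 50; 271 = 5·50 + 21; 50 = 2·21 + 8; 21 = 2·8 + 5; 8 = 1·5 + 3; 5 = 1·3 + 2; 3 = 1·2 + 1; 2 = 2·1 + 0), and 1 | 11.
Extended Euclid: 2197·(18248) + 48013·(-835) = 1. Scale by 11: x₀ = 200728.
General solution x = x₀ + 48013t; reducing mod 48013 gives x = 8676 (and y = -397).

8676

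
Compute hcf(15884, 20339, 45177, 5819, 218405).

11

15884 = 2² · 11 · 19²; 20339 = 11 · 43²; 45177 = 3 · 11 · 37²; 5819 = 11 · 23²; 218405 = 5 · 11² · 19²
gcd takes min exponent of each prime: 11 = 11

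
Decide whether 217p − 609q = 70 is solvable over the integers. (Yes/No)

By Bézout, 217p − 609q = 70 has integer solutions iff gcd(217, 609) | 70.
Euclid: 609 = 2·217 + 175; 217 = 1·175 + 42; 175 = 4·42 + 7; 42 = 6·7 + 0. gcd = 7; 70 mod 7 = 0. Yes.

Yes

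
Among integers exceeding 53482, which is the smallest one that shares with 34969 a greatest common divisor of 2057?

55539

gcd(x, 34969) = 2057 forces 2057 | x; write x = 2057s. Then gcd(2057s, 2057·17) = 2057·gcd(s, 17), so need gcd(s, 17) = 1.
2057s > 53482 gives s ≥ 27. The least s ≥ 27 coprime to 17 is 27, so x = 2057·27 = 55539.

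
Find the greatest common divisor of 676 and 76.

4

676 = 2² · 13²
76 = 2² · 19
Common: 2² = 4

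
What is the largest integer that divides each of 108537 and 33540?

39

108537 = 3 · 11² · 13 · 23
33540 = 2² · 3 · 5 · 13 · 43
Common: 3 · 13 = 39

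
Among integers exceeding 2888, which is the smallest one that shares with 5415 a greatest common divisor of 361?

3971

Multiples of 361 above 2888: 361·9, 361·10, … . Need the cofactor coprime to 5415/361 = 15.
Checking s = 9, 10, … the first with gcd(s, 15) = 1 is s = 11, giving 3971.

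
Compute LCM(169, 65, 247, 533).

658255

lcm(169, 65) = 169·65/gcd = 10985/13 = 845
lcm(845, 247) = 845·247/gcd = 208715/13 = 16055
lcm(16055, 533) = 16055·533/gcd = 8557315/13 = 658255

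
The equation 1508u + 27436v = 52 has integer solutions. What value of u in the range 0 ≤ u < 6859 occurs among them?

Reduce mod 27436: 1508u ≡ 52 (mod 27436). With g = gcd(1508, 27436) = 4 dividing 52, divide through: 377u ≡ 13 (mod 6859).
Since gcd(377, 6859) = 1, u ≡ 13·(377)⁻¹ ≡ 6386 (mod 6859). Smallest non-negative: 6386.

6386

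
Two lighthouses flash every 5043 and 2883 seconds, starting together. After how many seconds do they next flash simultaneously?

5043 = 3 · 41²; 2883 = 3 · 31²
max exponents: 3 · 31² · 41² = 4846323

4846323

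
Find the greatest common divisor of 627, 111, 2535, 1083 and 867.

3

627 = 3 · 11 · 19; 111 = 3 · 37; 2535 = 3 · 5 · 13²; 1083 = 3 · 19²; 867 = 3 · 17²
gcd takes min exponent of each prime: 3 = 3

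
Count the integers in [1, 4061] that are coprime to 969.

2415

Prime factors of 969: 3, 17, 19. Count integers ≤ 4061 divisible by none of them.
By inclusion–exclusion: 4061 − ⌊4061/3⌋ − ⌊4061/17⌋ − ⌊4061/19⌋ + ⌊4061/51⌋ + ⌊4061/57⌋ + ⌊4061/323⌋ − ⌊4061/969⌋ = 2415.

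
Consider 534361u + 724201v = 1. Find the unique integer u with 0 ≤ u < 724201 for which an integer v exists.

Reduce mod 724201: 534361u ≡ 1 (mod 724201). With g = gcd(534361, 724201) = 1 dividing 1, divide through: 534361u ≡ 1 (mod 724201).
Since gcd(534361, 724201) = 1, u ≡ 1·(534361)⁻¹ ≡ 7786 (mod 724201). Smallest non-negative: 7786.

7786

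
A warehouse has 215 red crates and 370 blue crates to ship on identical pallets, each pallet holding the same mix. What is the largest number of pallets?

5

215 = 5 · 43
370 = 2 · 5 · 37
Common: 5 = 5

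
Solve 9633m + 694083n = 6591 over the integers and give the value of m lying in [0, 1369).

Reduce mod 694083: 9633m ≡ 6591 (mod 694083). With g = gcd(9633, 694083) = 507 dividing 6591, divide through: 19m ≡ 13 (mod 1369).
Since gcd(19, 1369) = 1, m ≡ 13·(19)⁻¹ ≡ 433 (mod 1369). Smallest non-negative: 433.

433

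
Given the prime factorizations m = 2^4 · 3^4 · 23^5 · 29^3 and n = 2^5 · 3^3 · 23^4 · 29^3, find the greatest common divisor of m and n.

min exponent per shared prime: 2^4 · 3^3 · 23^4 · 29^3 = 2948418208368

2948418208368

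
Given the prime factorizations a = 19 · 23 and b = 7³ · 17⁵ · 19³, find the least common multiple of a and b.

max exponent per prime: 7³ · 17⁵ · 19³ · 23 = 76829386596907

76829386596907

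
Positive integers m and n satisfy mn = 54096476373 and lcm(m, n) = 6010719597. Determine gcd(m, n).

gcd·lcm = product, so gcd = 54096476373/6010719597 = 9.

9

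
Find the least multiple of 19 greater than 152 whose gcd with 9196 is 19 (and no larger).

9196 = 19·484. Any x with gcd(x, 9196) = 19 is a multiple of 19, say 19s, with s coprime to 484.
Need s > 152/19, so s ≥ 9. First s ≥ 9 with gcd(s, 484) = 1 is s = 9. Thus x = 19·9 = 171.

171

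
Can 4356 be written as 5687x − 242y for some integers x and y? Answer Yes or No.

Yes

gcd(5687, 242): 5687 = 23·242 + 121; 242 = 2·121 + 0 → 121
121 divides 4356, so a solution exists.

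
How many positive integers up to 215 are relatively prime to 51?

136

Prime factors of 51: 3, 17. Count integers ≤ 215 divisible by none of them.
By inclusion–exclusion: 215 − ⌊215/3⌋ − ⌊215/17⌋ + ⌊215/51⌋ = 136.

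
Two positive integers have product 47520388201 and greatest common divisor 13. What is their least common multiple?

3655414477

For any two positive integers, gcd × lcm equals their product. Hence lcm = 47520388201 / 13 = 3655414477.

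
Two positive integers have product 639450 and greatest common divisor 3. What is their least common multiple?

For any two positive integers, gcd × lcm equals their product. Hence lcm = 639450 / 3 = 213150.

213150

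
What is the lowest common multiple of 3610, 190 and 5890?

3610 = 2 · 5 · 19²; 190 = 2 · 5 · 19; 5890 = 2 · 5 · 19 · 31
lcm takes max exponent of each prime: 2 · 5 · 19² · 31 = 111910

111910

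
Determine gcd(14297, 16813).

Euclid: 16813 = 1·14297 + 2516; 14297 = 5·2516 + 1717; 2516 = 1·1717 + 799; 1717 = 2·799 + 119; 799 = 6·119 + 85; 119 = 1·85 + 34; 85 = 2·34 + 17; 34 = 2·17 + 0. Last nonzero remainder: 17.

17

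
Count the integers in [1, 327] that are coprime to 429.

183

Prime factors of 429: 3, 11, 13. Count integers ≤ 327 divisible by none of them.
By inclusion–exclusion: 327 − ⌊327/3⌋ − ⌊327/11⌋ − ⌊327/13⌋ + ⌊327/33⌋ + ⌊327/39⌋ + ⌊327/143⌋ − ⌊327/429⌋ = 183.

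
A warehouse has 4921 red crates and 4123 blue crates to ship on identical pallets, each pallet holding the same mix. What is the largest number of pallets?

4921 = 7 · 19 · 37
4123 = 7 · 19 · 31
Common: 7 · 19 = 133

133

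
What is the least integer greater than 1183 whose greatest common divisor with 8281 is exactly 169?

1352

Multiples of 169 above 1183: 169·8, 169·9, … . Need the cofactor coprime to 8281/169 = 49.
Checking s = 8, 9, … the first with gcd(s, 49) = 1 is s = 8, giving 1352.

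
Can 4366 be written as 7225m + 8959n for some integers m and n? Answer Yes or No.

gcd(7225, 8959): 8959 = 1·7225 + 1734; 7225 = 4·1734 + 289; 1734 = 6·289 + 0 → 289
289 does not divide 4366, so a solution does not exist.

No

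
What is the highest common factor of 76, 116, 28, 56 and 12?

76 = 2² · 19; 116 = 2² · 29; 28 = 2² · 7; 56 = 2³ · 7; 12 = 2² · 3
gcd takes min exponent of each prime: 2² = 4

4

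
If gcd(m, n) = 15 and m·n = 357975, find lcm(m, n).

23865

For any two positive integers, gcd × lcm equals their product. Hence lcm = 357975 / 15 = 23865.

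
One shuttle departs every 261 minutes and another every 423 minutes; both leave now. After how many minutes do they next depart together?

gcd first: 423 = 1·261 + 162; 261 = 1·162 + 99; 162 = 1·99 + 63; 99 = 1·63 + 36; 63 = 1·36 + 27; 36 = 1·27 + 9; 27 = 3·9 + 0 → gcd = 9
lcm = 261·423/gcd = 110403/9 = 12267

12267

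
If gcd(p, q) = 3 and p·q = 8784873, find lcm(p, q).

2928291

Since gcd(p,q)·lcm(p,q) = pq, lcm = 8784873/3 = 2928291.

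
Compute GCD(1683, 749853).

153

1683 = 3² · 11 · 17
749853 = 3² · 13² · 17 · 29
Common: 3² · 17 = 153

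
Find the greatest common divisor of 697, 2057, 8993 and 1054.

gcd(697, 2057): 2057 = 2·697 + 663; 697 = 1·663 + 34; 663 = 19·34 + 17; 34 = 2·17 + 0 → 17
gcd(17, 8993): 8993 = 529·17 + 0 → 17
gcd(17, 1054): 1054 = 62·17 + 0 → 17

17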